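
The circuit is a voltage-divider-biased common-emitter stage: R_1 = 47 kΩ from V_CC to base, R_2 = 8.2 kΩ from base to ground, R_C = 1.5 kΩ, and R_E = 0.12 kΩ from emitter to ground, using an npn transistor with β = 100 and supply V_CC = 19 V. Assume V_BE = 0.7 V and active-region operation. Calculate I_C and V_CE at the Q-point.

Thevenize the base divider: V_Th = V_CC·R_2/(R_1+R_2) = 19×8.2/55.2 = 2.82 V, R_Th = R_1‖R_2 = 6.98 kΩ.
Base-emitter loop: V_Th = I_B·R_Th + V_BE + (β+1)I_B·R_E, so I_B = (2.82 − 0.7) / (6.98 + 101×0.12) = 0.111 mA.
I_C = β·I_B = 100×0.111 = 11.1 mA, and I_E = (β+1)I_B = 11.2 mA.
V_CE = V_CC − I_C·R_C − I_E·R_E = 19 − 11.1×1.5 − 11.2×0.12 = 0.986 V.
V_CE = 0.986 V > 0.2 V confirms active-region operation.

I_C ≈ 11 mA, V_CE ≈ 0.99 V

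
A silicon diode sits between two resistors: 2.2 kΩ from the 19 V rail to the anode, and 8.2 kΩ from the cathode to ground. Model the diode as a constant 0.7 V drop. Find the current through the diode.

I ≈ 1.8 mA

The two resistors are in series with the diode, so KVL gives 19 = I·2.2 + 0.7 + I·8.2.
I = (19 − 0.7) / (2.2 + 8.2) kΩ = 18.3 / 10.4 = 1.76 mA.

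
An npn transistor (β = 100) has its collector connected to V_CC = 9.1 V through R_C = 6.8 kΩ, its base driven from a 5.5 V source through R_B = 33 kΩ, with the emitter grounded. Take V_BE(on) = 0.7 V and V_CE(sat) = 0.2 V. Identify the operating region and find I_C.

saturation; I_C ≈ 1.3 mA

Assume active: I_B = (5.5 − 0.7)/33 = 0.145 mA, giving I_C = β·I_B = 14.5 mA.
But then V_CE = 9.1 − 14.5×6.8 = -89.8 V < V_CE(sat) = 0.2 V — impossible in the active region.
So the transistor is saturated. With V_CE = 0.2 V, I_C = (V_CC − 0.2)/R_C = 8.9/6.8 = 1.31 mA.
Check: β·I_B = 14.5 mA > I_C = 1.31 mA, confirming saturation.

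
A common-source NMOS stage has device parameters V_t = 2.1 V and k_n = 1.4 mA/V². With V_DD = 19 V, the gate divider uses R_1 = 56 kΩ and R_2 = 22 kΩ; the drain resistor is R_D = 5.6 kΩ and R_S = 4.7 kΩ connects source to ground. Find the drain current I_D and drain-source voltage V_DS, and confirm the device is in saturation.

V_G = V_DD·R_2/(R_1+R_2) = 19×22/78 = 5.36 V.
Assume saturation: I_D = (k_n/2)(V_GS − V_t)² with V_GS = V_G − I_D·R_S = 5.36 − 4.7·I_D.
Substituting gives 15.5·I_D² − 22.4·I_D + 7.43 = 0, with roots I_D = 0.512 or 0.94 mA.
The root I_D = 0.94 mA gives V_GS = 0.941 V ≤ V_t, so take I_D = 0.512 mA.
Then V_GS = 2.95 V and V_DS = V_DD − I_D(R_D+R_S) = 19 − 0.512×10.3 = 13.7 V.
Saturation requires V_DS ≥ V_GS − V_t = 0.855 V; 13.7 ≥ 0.855 ✓.

I_D ≈ 0.51 mA, V_DS ≈ 14 V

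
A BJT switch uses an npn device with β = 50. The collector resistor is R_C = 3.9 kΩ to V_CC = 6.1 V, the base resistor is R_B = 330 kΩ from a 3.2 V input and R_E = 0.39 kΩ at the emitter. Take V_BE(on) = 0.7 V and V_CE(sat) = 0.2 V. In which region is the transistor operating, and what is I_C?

active; I_C ≈ 0.36 mA

Assume active. Base-emitter loop: I_B = (V_BB − V_BE)/(R_B + (β+1)R_E) = (3.2 − 0.7)/(330 + 51×0.39) = 0.00715 mA.
I_C = β·I_B = 50×0.00715 = 0.357 mA.
V_CE = V_CC − I_C·R_C − I_E·R_E = 6.1 − 0.357×3.9 − 0.364×0.39 = 4.56 V > V_CE(sat), so the active-region assumption holds.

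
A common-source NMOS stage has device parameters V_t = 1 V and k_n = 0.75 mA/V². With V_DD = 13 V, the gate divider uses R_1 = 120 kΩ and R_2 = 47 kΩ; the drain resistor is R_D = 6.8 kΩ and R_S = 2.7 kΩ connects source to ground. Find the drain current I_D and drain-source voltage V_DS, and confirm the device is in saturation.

V_G = V_DD·R_2/(R_1+R_2) = 13×47/167 = 3.66 V.
Assume saturation: I_D = (k_n/2)(V_GS − V_t)² with V_GS = V_G − I_D·R_S = 3.66 − 2.7·I_D.
Substituting gives 2.73·I_D² − 6.38·I_D + 2.65 = 0, with roots I_D = 0.54 or 1.8 mA.
The root I_D = 1.8 mA gives V_GS = -1.19 V ≤ V_t, so take I_D = 0.54 mA.
Then V_GS = 2.2 V and V_DS = V_DD − I_D(R_D+R_S) = 13 − 0.54×9.5 = 7.87 V.
Saturation requires V_DS ≥ V_GS − V_t = 1.2 V; 7.87 ≥ 1.2 ✓.

I_D ≈ 0.54 mA, V_DS ≈ 7.9 V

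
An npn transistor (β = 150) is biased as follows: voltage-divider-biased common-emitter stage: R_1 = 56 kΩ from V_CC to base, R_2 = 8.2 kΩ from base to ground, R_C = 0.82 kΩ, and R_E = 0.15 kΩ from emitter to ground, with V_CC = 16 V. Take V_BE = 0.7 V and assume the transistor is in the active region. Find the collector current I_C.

Thevenize the base divider: V_Th = V_CC·R_2/(R_1+R_2) = 16×8.2/64.2 = 2.04 V, R_Th = R_1‖R_2 = 7.15 kΩ.
Base-emitter loop: V_Th = I_B·R_Th + V_BE + (β+1)I_B·R_E, so I_B = (2.04 − 0.7) / (7.15 + 151×0.15) = 0.0451 mA.
I_C = β·I_B = 150×0.0451 = 6.76 mA, and I_E = (β+1)I_B = 6.81 mA.
V_CE = V_CC − I_C·R_C − I_E·R_E = 16 − 6.76×0.82 − 6.81×0.15 = 9.43 V.
V_CE = 9.43 V > 0.2 V confirms active-region operation.

I_C ≈ 6.8 mA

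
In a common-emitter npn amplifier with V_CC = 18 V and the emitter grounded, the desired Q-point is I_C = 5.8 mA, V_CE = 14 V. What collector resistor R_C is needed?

R_C ≈ 0.69 kΩ

Collector loop: V_CC = I_C·R_C + V_CE.
R_C = (V_CC − V_CE)/I_C = (18 − 14)/5.8 = 0.69 kΩ.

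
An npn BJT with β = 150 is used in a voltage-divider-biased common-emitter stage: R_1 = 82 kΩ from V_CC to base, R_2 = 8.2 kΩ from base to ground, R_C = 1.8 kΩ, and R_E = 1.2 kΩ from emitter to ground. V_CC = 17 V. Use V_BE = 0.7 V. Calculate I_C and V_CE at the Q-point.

Thevenize the base divider: V_Th = V_CC·R_2/(R_1+R_2) = 17×8.2/90.2 = 1.55 V, R_Th = R_1‖R_2 = 7.45 kΩ.
Base-emitter loop: V_Th = I_B·R_Th + V_BE + (β+1)I_B·R_E, so I_B = (1.55 − 0.7) / (7.45 + 151×1.2) = 0.00448 mA.
I_C = β·I_B = 150×0.00448 = 0.672 mA, and I_E = (β+1)I_B = 0.677 mA.
V_CE = V_CC − I_C·R_C − I_E·R_E = 17 − 0.672×1.8 − 0.677×1.2 = 15 V.
V_CE = 15 V > 0.2 V confirms active-region operation.

I_C ≈ 0.67 mA, V_CE ≈ 15 V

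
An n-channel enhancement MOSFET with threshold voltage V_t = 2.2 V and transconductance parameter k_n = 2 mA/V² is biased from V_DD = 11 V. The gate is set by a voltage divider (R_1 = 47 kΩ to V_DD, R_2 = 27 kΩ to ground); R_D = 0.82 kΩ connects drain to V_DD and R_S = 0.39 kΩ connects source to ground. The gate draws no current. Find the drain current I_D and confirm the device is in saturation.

I_D ≈ 1.5 mA

V_G = V_DD·R_2/(R_1+R_2) = 11×27/74 = 4.01 V.
Assume saturation: I_D = (k_n/2)(V_GS − V_t)² with V_GS = V_G − I_D·R_S = 4.01 − 0.39·I_D.
Substituting gives 0.152·I_D² − 2.41·I_D + 3.29 = 0, with roots I_D = 1.5 or 14.4 mA.
The root I_D = 14.4 mA gives V_GS = -1.59 V ≤ V_t, so take I_D = 1.5 mA.
Then V_GS = 3.43 V and V_DS = V_DD − I_D(R_D+R_S) = 11 − 1.5×1.21 = 9.18 V.
Saturation requires V_DS ≥ V_GS − V_t = 1.23 V; 9.18 ≥ 1.23 ✓.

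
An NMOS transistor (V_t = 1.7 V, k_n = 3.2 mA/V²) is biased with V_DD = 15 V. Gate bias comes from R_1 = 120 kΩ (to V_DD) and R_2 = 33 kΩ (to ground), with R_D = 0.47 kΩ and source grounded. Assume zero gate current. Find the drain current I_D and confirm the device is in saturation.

V_G = V_DD·R_2/(R_1+R_2) = 15×33/153 = 3.24 V. With the source grounded, V_GS = V_G = 3.24 V.
Assume saturation: I_D = (k_n/2)(V_GS − V_t)² = (3.2/2)×(3.24 − 1.7)² = 1.6×1.54² = 3.77 mA.
V_DS = V_DD − I_D·R_D = 15 − 3.77×0.47 = 13.2 V.
Saturation requires V_DS ≥ V_GS − V_t = 1.54 V; 13.2 ≥ 1.54 ✓.

I_D ≈ 3.8 mA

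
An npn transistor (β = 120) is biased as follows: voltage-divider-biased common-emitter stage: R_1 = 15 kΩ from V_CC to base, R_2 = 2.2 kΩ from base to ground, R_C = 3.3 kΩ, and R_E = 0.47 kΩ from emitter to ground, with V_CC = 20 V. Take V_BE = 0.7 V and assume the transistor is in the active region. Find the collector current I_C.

I_C ≈ 3.8 mA

Thevenize the base divider: V_Th = V_CC·R_2/(R_1+R_2) = 20×2.2/17.2 = 2.56 V, R_Th = R_1‖R_2 = 1.92 kΩ.
Base-emitter loop: V_Th = I_B·R_Th + V_BE + (β+1)I_B·R_E, so I_B = (2.56 − 0.7) / (1.92 + 121×0.47) = 0.0316 mA.
I_C = β·I_B = 120×0.0316 = 3.79 mA, and I_E = (β+1)I_B = 3.82 mA.
V_CE = V_CC − I_C·R_C − I_E·R_E = 20 − 3.79×3.3 − 3.82×0.47 = 5.69 V.
V_CE = 5.69 V > 0.2 V confirms active-region operation.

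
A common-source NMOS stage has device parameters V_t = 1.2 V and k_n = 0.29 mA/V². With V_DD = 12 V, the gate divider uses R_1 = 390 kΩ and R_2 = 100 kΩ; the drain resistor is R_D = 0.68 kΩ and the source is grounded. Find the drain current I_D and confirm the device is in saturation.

V_G = V_DD·R_2/(R_1+R_2) = 12×100/490 = 2.45 V. With the source grounded, V_GS = V_G = 2.45 V.
Assume saturation: I_D = (k_n/2)(V_GS − V_t)² = (0.29/2)×(2.45 − 1.2)² = 0.145×1.25² = 0.226 mA.
V_DS = V_DD − I_D·R_D = 12 − 0.226×0.68 = 11.8 V.
Saturation requires V_DS ≥ V_GS − V_t = 1.25 V; 11.8 ≥ 1.25 ✓.

I_D ≈ 0.23 mA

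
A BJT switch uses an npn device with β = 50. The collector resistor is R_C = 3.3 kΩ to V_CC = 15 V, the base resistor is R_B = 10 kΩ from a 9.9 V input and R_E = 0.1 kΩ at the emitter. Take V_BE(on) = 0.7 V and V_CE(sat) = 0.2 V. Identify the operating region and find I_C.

saturation; I_C ≈ 4.3 mA

Assume active: I_B = (9.9 − 0.7)/(10 + 51×0.1) = 0.609 mA, I_C = β·I_B = 30.5 mA.
Then V_CE = 15 − 30.5×3.3 − 31.1×0.1 = -88.6 V < 0.2 V — the active assumption fails.
Re-solve with V_CE = 0.2 V. KCL at the emitter: V_E/R_E = (V_BB−0.7−V_E)/R_B + (V_CC−0.2−V_E)/R_C, giving V_E = 0.52 V.
I_C = (V_CC − 0.2 − V_E)/R_C = (14.8 − 0.52)/3.3 = 4.33 mA.
Check: I_B = (9.2 − 0.52)/10 = 0.868 mA, and β·I_B = 43.4 mA > I_C, confirming saturation.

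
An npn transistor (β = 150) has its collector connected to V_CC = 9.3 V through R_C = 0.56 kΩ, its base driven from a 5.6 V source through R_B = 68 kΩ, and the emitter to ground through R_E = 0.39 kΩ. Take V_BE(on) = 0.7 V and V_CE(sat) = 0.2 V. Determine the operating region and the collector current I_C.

active; I_C ≈ 5.8 mA

Assume active. Base-emitter loop: I_B = (V_BB − V_BE)/(R_B + (β+1)R_E) = (5.6 − 0.7)/(68 + 151×0.39) = 0.0386 mA.
I_C = β·I_B = 150×0.0386 = 5.79 mA.
V_CE = V_CC − I_C·R_C − I_E·R_E = 9.3 − 5.79×0.56 − 5.83×0.39 = 3.78 V > V_CE(sat), so the active-region assumption holds.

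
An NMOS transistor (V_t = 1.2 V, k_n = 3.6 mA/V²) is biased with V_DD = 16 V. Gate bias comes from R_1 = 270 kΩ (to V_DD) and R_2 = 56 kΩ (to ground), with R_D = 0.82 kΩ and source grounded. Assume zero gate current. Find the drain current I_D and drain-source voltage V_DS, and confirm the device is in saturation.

I_D ≈ 4.3 mA, V_DS ≈ 12 V

V_G = V_DD·R_2/(R_1+R_2) = 16×56/326 = 2.75 V. With the source grounded, V_GS = V_G = 2.75 V.
Assume saturation: I_D = (k_n/2)(V_GS − V_t)² = (3.6/2)×(2.75 − 1.2)² = 1.8×1.55² = 4.32 mA.
V_DS = V_DD − I_D·R_D = 16 − 4.32×0.82 = 12.5 V.
Saturation requires V_DS ≥ V_GS − V_t = 1.55 V; 12.5 ≥ 1.55 ✓.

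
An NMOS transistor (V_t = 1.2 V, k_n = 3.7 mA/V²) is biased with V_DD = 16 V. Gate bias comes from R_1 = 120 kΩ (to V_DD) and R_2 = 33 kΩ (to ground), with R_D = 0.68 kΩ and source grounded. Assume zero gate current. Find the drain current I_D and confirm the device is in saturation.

V_G = V_DD·R_2/(R_1+R_2) = 16×33/153 = 3.45 V. With the source grounded, V_GS = V_G = 3.45 V.
Assume saturation: I_D = (k_n/2)(V_GS − V_t)² = (3.7/2)×(3.45 − 1.2)² = 1.85×2.25² = 9.37 mA.
V_DS = V_DD − I_D·R_D = 16 − 9.37×0.68 = 9.63 V.
Saturation requires V_DS ≥ V_GS − V_t = 2.25 V; 9.63 ≥ 2.25 ✓.

I_D ≈ 9.4 mA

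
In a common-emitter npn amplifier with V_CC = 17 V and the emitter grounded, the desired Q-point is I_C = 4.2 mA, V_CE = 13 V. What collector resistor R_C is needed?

R_C ≈ 0.95 kΩ

Collector loop: V_CC = I_C·R_C + V_CE.
R_C = (V_CC − V_CE)/I_C = (17 − 13)/4.2 = 0.952 kΩ.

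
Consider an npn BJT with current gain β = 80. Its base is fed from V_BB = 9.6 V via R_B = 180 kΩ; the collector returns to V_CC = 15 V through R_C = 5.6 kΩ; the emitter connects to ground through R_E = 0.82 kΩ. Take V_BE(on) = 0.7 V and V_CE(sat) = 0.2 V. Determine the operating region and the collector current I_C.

Assume active: I_B = (9.6 − 0.7)/(180 + 81×0.82) = 0.0361 mA, I_C = β·I_B = 2.89 mA.
Then V_CE = 15 − 2.89×5.6 − 2.93×0.82 = -3.58 V < 0.2 V — the active assumption fails.
Re-solve with V_CE = 0.2 V. KCL at the emitter: V_E/R_E = (V_BB−0.7−V_E)/R_B + (V_CC−0.2−V_E)/R_C, giving V_E = 1.92 V.
I_C = (V_CC − 0.2 − V_E)/R_C = (14.8 − 1.92)/5.6 = 2.3 mA.
Check: I_B = (8.9 − 1.92)/180 = 0.0388 mA, and β·I_B = 3.1 mA > I_C, confirming saturation.

saturation; I_C ≈ 2.3 mA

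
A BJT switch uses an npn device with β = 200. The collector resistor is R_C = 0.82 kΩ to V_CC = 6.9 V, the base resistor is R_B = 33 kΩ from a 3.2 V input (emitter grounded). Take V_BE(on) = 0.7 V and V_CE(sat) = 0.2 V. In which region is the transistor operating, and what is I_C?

saturation; I_C ≈ 8.2 mA

Assume active: I_B = (3.2 − 0.7)/33 = 0.0758 mA, giving I_C = β·I_B = 15.2 mA.
But then V_CE = 6.9 − 15.2×0.82 = -5.52 V < V_CE(sat) = 0.2 V — impossible in the active region.
So the transistor is saturated. With V_CE = 0.2 V, I_C = (V_CC − 0.2)/R_C = 6.7/0.82 = 8.17 mA.
Check: β·I_B = 15.2 mA > I_C = 8.17 mA, confirming saturation.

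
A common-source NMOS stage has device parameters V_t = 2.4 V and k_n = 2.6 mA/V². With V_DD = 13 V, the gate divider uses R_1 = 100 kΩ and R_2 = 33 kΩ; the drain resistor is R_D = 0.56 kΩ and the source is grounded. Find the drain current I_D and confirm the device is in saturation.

I_D ≈ 0.89 mA

V_G = V_DD·R_2/(R_1+R_2) = 13×33/133 = 3.23 V. With the source grounded, V_GS = V_G = 3.23 V.
Assume saturation: I_D = (k_n/2)(V_GS − V_t)² = (2.6/2)×(3.23 − 2.4)² = 1.3×0.826² = 0.886 mA.
V_DS = V_DD − I_D·R_D = 13 − 0.886×0.56 = 12.5 V.
Saturation requires V_DS ≥ V_GS − V_t = 0.826 V; 12.5 ≥ 0.826 ✓.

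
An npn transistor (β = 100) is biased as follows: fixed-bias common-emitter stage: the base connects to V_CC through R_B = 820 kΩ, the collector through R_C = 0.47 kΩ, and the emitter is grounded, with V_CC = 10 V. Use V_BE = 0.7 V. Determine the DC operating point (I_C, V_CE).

I_C ≈ 1.1 mA, V_CE ≈ 9.5 V

Base loop: V_CC = I_B·R_B + V_BE, so I_B = (10 − 0.7)/820 kΩ = 0.0113 mA.
In the active region I_C = β·I_B = 100 × 0.0113 = 1.13 mA.
Collector loop: V_CE = V_CC − I_C·R_C = 10 − 1.13×0.47 = 9.47 V.
Since V_CE = 9.47 V > V_CE(sat) ≈ 0.2 V, the transistor is in the active region as assumed.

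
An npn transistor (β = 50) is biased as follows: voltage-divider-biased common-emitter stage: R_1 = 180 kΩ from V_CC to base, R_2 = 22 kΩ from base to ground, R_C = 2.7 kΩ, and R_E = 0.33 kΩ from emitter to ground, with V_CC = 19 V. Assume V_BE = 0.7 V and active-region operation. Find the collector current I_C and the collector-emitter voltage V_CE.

Thevenize the base divider: V_Th = V_CC·R_2/(R_1+R_2) = 19×22/202 = 2.07 V, R_Th = R_1‖R_2 = 19.6 kΩ.
Base-emitter loop: V_Th = I_B·R_Th + V_BE + (β+1)I_B·R_E, so I_B = (2.07 − 0.7) / (19.6 + 51×0.33) = 0.0376 mA.
I_C = β·I_B = 50×0.0376 = 1.88 mA, and I_E = (β+1)I_B = 1.92 mA.
V_CE = V_CC − I_C·R_C − I_E·R_E = 19 − 1.88×2.7 − 1.92×0.33 = 13.3 V.
V_CE = 13.3 V > 0.2 V confirms active-region operation.

I_C ≈ 1.9 mA, V_CE ≈ 13 V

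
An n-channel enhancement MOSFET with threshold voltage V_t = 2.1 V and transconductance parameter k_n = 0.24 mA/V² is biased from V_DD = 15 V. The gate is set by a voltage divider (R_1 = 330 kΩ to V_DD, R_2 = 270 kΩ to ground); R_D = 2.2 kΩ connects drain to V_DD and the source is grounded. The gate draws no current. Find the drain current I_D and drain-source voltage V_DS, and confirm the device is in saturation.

I_D ≈ 2.6 mA, V_DS ≈ 9.3 V

V_G = V_DD·R_2/(R_1+R_2) = 15×270/600 = 6.75 V. With the source grounded, V_GS = V_G = 6.75 V.
Assume saturation: I_D = (k_n/2)(V_GS − V_t)² = (0.24/2)×(6.75 − 2.1)² = 0.12×4.65² = 2.59 mA.
V_DS = V_DD − I_D·R_D = 15 − 2.59×2.2 = 9.29 V.
Saturation requires V_DS ≥ V_GS − V_t = 4.65 V; 9.29 ≥ 4.65 ✓.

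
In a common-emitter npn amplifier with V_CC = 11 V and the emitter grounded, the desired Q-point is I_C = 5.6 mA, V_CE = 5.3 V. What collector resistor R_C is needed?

Collector loop: V_CC = I_C·R_C + V_CE.
R_C = (V_CC − V_CE)/I_C = (11 − 5.3)/5.6 = 1.02 kΩ.

R_C ≈ 1 kΩ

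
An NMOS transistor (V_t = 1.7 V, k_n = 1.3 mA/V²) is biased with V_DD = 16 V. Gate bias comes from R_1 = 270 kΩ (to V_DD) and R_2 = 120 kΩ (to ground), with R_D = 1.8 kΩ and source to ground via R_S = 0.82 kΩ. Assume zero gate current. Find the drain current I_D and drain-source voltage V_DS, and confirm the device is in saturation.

V_G = V_DD·R_2/(R_1+R_2) = 16×120/390 = 4.92 V.
Assume saturation: I_D = (k_n/2)(V_GS − V_t)² with V_GS = V_G − I_D·R_S = 4.92 − 0.82·I_D.
Substituting gives 0.437·I_D² − 4.44·I_D + 6.75 = 0, with roots I_D = 1.86 or 8.28 mA.
The root I_D = 8.28 mA gives V_GS = -1.87 V ≤ V_t, so take I_D = 1.86 mA.
Then V_GS = 3.39 V and V_DS = V_DD − I_D(R_D+R_S) = 16 − 1.86×2.62 = 11.1 V.
Saturation requires V_DS ≥ V_GS − V_t = 1.69 V; 11.1 ≥ 1.69 ✓.

I_D ≈ 1.9 mA, V_DS ≈ 11 V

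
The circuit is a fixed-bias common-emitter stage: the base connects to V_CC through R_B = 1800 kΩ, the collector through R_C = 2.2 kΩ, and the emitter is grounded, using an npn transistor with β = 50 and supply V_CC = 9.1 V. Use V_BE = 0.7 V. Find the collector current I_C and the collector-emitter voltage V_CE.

Base loop: V_CC = I_B·R_B + V_BE, so I_B = (9.1 − 0.7)/1800 kΩ = 0.00467 mA.
In the active region I_C = β·I_B = 50 × 0.00467 = 0.233 mA.
Collector loop: V_CE = V_CC − I_C·R_C = 9.1 − 0.233×2.2 = 8.59 V.
Since V_CE = 8.59 V > V_CE(sat) ≈ 0.2 V, the transistor is in the active region as assumed.

I_C ≈ 0.23 mA, V_CE ≈ 8.6 V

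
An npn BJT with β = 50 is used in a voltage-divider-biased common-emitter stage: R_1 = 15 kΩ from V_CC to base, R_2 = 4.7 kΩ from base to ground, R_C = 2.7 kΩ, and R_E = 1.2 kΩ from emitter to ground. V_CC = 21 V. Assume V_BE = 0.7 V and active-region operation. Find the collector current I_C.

I_C ≈ 3.3 mA

Thevenize the base divider: V_Th = V_CC·R_2/(R_1+R_2) = 21×4.7/19.7 = 5.01 V, R_Th = R_1‖R_2 = 3.58 kΩ.
Base-emitter loop: V_Th = I_B·R_Th + V_BE + (β+1)I_B·R_E, so I_B = (5.01 − 0.7) / (3.58 + 51×1.2) = 0.0665 mA.
I_C = β·I_B = 50×0.0665 = 3.33 mA, and I_E = (β+1)I_B = 3.39 mA.
V_CE = V_CC − I_C·R_C − I_E·R_E = 21 − 3.33×2.7 − 3.39×1.2 = 7.95 V.
V_CE = 7.95 V > 0.2 V confirms active-region operation.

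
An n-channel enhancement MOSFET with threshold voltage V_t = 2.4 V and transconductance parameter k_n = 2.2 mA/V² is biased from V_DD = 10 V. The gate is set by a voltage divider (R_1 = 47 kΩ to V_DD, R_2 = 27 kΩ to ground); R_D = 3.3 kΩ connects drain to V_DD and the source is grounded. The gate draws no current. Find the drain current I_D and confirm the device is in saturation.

V_G = V_DD·R_2/(R_1+R_2) = 10×27/74 = 3.65 V. With the source grounded, V_GS = V_G = 3.65 V.
Assume saturation: I_D = (k_n/2)(V_GS − V_t)² = (2.2/2)×(3.65 − 2.4)² = 1.1×1.25² = 1.72 mA.
V_DS = V_DD − I_D·R_D = 10 − 1.72×3.3 = 4.34 V.
Saturation requires V_DS ≥ V_GS − V_t = 1.25 V; 4.34 ≥ 1.25 ✓.

I_D ≈ 1.7 mA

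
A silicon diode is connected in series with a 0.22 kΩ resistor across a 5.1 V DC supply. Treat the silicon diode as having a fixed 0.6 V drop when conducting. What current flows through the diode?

I ≈ 20 mA

KVL around the loop: 5.1 = V_D + I·R = 0.6 + I × 0.22 kΩ.
So I = (5.1 − 0.6) / 0.22 kΩ = 4.5 / 0.22 = 20.5 mA.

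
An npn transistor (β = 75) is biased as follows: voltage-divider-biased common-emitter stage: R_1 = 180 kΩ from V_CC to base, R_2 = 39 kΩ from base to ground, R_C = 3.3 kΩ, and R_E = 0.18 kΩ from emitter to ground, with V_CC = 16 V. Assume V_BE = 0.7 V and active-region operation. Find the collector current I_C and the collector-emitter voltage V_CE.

Thevenize the base divider: V_Th = V_CC·R_2/(R_1+R_2) = 16×39/219 = 2.85 V, R_Th = R_1‖R_2 = 32.1 kΩ.
Base-emitter loop: V_Th = I_B·R_Th + V_BE + (β+1)I_B·R_E, so I_B = (2.85 − 0.7) / (32.1 + 76×0.18) = 0.047 mA.
I_C = β·I_B = 75×0.047 = 3.52 mA, and I_E = (β+1)I_B = 3.57 mA.
V_CE = V_CC − I_C·R_C − I_E·R_E = 16 − 3.52×3.3 − 3.57×0.18 = 3.73 V.
V_CE = 3.73 V > 0.2 V confirms active-region operation.

I_C ≈ 3.5 mA, V_CE ≈ 3.7 V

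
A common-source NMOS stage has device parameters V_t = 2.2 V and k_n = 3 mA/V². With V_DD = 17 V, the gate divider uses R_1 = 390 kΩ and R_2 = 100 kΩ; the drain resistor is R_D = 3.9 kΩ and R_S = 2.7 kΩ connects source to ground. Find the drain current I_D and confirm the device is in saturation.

I_D ≈ 0.3 mA

V_G = V_DD·R_2/(R_1+R_2) = 17×100/490 = 3.47 V.
Assume saturation: I_D = (k_n/2)(V_GS − V_t)² with V_GS = V_G − I_D·R_S = 3.47 − 2.7·I_D.
Substituting gives 10.9·I_D² − 11.3·I_D + 2.42 = 0, with roots I_D = 0.304 or 0.728 mA.
The root I_D = 0.728 mA gives V_GS = 1.5 V ≤ V_t, so take I_D = 0.304 mA.
Then V_GS = 2.65 V and V_DS = V_DD − I_D(R_D+R_S) = 17 − 0.304×6.6 = 15 V.
Saturation requires V_DS ≥ V_GS − V_t = 0.45 V; 15 ≥ 0.45 ✓.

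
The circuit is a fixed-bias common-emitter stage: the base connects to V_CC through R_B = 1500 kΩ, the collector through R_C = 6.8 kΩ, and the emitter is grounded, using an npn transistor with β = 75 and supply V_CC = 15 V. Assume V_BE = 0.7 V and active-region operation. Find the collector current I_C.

Base loop: V_CC = I_B·R_B + V_BE, so I_B = (15 − 0.7)/1500 kΩ = 0.00953 mA.
In the active region I_C = β·I_B = 75 × 0.00953 = 0.715 mA.
Collector loop: V_CE = V_CC − I_C·R_C = 15 − 0.715×6.8 = 10.1 V.
Since V_CE = 10.1 V > V_CE(sat) ≈ 0.2 V, the transistor is in the active region as assumed.

I_C ≈ 0.72 mA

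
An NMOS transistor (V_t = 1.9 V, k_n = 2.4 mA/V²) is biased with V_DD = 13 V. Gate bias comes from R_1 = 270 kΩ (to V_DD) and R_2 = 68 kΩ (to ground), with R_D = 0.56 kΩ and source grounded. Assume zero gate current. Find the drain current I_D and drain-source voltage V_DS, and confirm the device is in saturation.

I_D ≈ 0.61 mA, V_DS ≈ 13 V

V_G = V_DD·R_2/(R_1+R_2) = 13×68/338 = 2.62 V. With the source grounded, V_GS = V_G = 2.62 V.
Assume saturation: I_D = (k_n/2)(V_GS − V_t)² = (2.4/2)×(2.62 − 1.9)² = 1.2×0.715² = 0.614 mA.
V_DS = V_DD − I_D·R_D = 13 − 0.614×0.56 = 12.7 V.
Saturation requires V_DS ≥ V_GS − V_t = 0.715 V; 12.7 ≥ 0.715 ✓.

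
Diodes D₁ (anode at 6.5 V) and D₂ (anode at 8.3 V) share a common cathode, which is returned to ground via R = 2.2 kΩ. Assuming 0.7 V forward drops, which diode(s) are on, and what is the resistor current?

Assume both conduct. Then node N would need to be at both 6.5−0.7 = 5.8 V and 8.3−0.7 = 7.6 V, which is impossible.
Assume only D₂ conducts: V_N = 8.3 − 0.7 = 7.6 V, so I_R = 7.6/2.2 = 3.45 mA.
Check D₁: its anode-to-cathode voltage is 6.5 − 7.6 = -1.1 V < 0.7 V, so it is off. The assumption is consistent.

Only D₂ conducts; I_R ≈ 3.5 mA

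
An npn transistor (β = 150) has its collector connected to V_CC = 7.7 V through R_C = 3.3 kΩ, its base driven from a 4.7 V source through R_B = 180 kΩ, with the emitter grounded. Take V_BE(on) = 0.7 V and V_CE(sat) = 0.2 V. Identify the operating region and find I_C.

saturation; I_C ≈ 2.3 mA

Assume active: I_B = (4.7 − 0.7)/180 = 0.0222 mA, giving I_C = β·I_B = 3.33 mA.
But then V_CE = 7.7 − 3.33×3.3 = -3.3 V < V_CE(sat) = 0.2 V — impossible in the active region.
So the transistor is saturated. With V_CE = 0.2 V, I_C = (V_CC − 0.2)/R_C = 7.5/3.3 = 2.27 mA.
Check: β·I_B = 3.33 mA > I_C = 2.27 mA, confirming saturation.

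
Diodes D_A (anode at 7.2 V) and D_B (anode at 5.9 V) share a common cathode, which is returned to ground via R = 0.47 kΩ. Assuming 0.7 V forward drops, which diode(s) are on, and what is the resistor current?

Only D_A conducts; I_R ≈ 14 mA

Assume both conduct. Then node N would need to be at both 7.2−0.7 = 6.5 V and 5.9−0.7 = 5.2 V, which is impossible.
Assume only D_A conducts: V_N = 7.2 − 0.7 = 6.5 V, so I_R = 6.5/0.47 = 13.8 mA.
Check D_B: its anode-to-cathode voltage is 5.9 − 6.5 = -0.6 V < 0.7 V, so it is off. The assumption is consistent.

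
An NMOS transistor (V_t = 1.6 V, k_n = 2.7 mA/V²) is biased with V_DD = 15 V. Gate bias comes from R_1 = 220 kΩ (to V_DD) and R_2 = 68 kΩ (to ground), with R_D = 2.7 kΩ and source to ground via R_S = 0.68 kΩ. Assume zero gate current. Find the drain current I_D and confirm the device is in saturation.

V_G = V_DD·R_2/(R_1+R_2) = 15×68/288 = 3.54 V.
Assume saturation: I_D = (k_n/2)(V_GS − V_t)² with V_GS = V_G − I_D·R_S = 3.54 − 0.68·I_D.
Substituting gives 0.624·I_D² − 4.56·I_D + 5.09 = 0, with roots I_D = 1.37 or 5.94 mA.
The root I_D = 5.94 mA gives V_GS = -0.498 V ≤ V_t, so take I_D = 1.37 mA.
Then V_GS = 2.61 V and V_DS = V_DD − I_D(R_D+R_S) = 15 − 1.37×3.38 = 10.4 V.
Saturation requires V_DS ≥ V_GS − V_t = 1.01 V; 10.4 ≥ 1.01 ✓.

I_D ≈ 1.4 mA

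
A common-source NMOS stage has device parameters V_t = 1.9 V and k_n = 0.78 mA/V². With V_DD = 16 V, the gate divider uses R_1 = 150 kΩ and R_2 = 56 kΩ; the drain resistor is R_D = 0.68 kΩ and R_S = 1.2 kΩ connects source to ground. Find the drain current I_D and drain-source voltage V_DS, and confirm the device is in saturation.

I_D ≈ 0.83 mA, V_DS ≈ 14 V

V_G = V_DD·R_2/(R_1+R_2) = 16×56/206 = 4.35 V.
Assume saturation: I_D = (k_n/2)(V_GS − V_t)² with V_GS = V_G − I_D·R_S = 4.35 − 1.2·I_D.
Substituting gives 0.562·I_D² − 3.29·I_D + 2.34 = 0, with roots I_D = 0.827 or 5.04 mA.
The root I_D = 5.04 mA gives V_GS = -1.69 V ≤ V_t, so take I_D = 0.827 mA.
Then V_GS = 3.36 V and V_DS = V_DD − I_D(R_D+R_S) = 16 − 0.827×1.88 = 14.4 V.
Saturation requires V_DS ≥ V_GS − V_t = 1.46 V; 14.4 ≥ 1.46 ✓.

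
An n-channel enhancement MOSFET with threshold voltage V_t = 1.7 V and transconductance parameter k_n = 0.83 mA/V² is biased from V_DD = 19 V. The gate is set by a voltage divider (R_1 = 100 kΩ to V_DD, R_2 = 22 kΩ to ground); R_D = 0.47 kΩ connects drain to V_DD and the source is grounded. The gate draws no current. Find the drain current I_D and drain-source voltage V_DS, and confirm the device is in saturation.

V_G = V_DD·R_2/(R_1+R_2) = 19×22/122 = 3.43 V. With the source grounded, V_GS = V_G = 3.43 V.
Assume saturation: I_D = (k_n/2)(V_GS − V_t)² = (0.83/2)×(3.43 − 1.7)² = 0.415×1.73² = 1.24 mA.
V_DS = V_DD − I_D·R_D = 19 − 1.24×0.47 = 18.4 V.
Saturation requires V_DS ≥ V_GS − V_t = 1.73 V; 18.4 ≥ 1.73 ✓.

I_D ≈ 1.2 mA, V_DS ≈ 18 V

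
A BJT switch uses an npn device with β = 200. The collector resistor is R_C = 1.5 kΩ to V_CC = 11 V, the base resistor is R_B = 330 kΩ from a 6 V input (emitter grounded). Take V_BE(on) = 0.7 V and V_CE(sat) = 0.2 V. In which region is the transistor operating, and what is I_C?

Assume active. Base-emitter loop: I_B = (V_BB − V_BE)/R_B = (6 − 0.7)/330 = 0.0161 mA.
I_C = β·I_B = 200×0.0161 = 3.21 mA.
V_CE = V_CC − I_C·R_C = 11 − 3.21×1.5 = 6.18 V > V_CE(sat), so the active-region assumption holds.

active; I_C ≈ 3.2 mA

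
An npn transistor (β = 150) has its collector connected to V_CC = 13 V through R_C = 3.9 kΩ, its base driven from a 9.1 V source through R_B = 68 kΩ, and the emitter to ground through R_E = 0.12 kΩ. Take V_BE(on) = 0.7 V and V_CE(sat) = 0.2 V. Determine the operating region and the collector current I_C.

Assume active: I_B = (9.1 − 0.7)/(68 + 151×0.12) = 0.0975 mA, I_C = β·I_B = 14.6 mA.
Then V_CE = 13 − 14.6×3.9 − 14.7×0.12 = -45.8 V < 0.2 V — the active assumption fails.
Re-solve with V_CE = 0.2 V. KCL at the emitter: V_E/R_E = (V_BB−0.7−V_E)/R_B + (V_CC−0.2−V_E)/R_C, giving V_E = 0.396 V.
I_C = (V_CC − 0.2 − V_E)/R_C = (12.8 − 0.396)/3.9 = 3.18 mA.
Check: I_B = (8.4 − 0.396)/68 = 0.118 mA, and β·I_B = 17.7 mA > I_C, confirming saturation.

saturation; I_C ≈ 3.2 mA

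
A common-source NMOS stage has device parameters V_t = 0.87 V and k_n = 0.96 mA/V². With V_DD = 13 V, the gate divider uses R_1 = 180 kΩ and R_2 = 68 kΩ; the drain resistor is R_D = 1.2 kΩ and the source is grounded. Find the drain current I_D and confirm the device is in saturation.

V_G = V_DD·R_2/(R_1+R_2) = 13×68/248 = 3.56 V. With the source grounded, V_GS = V_G = 3.56 V.
Assume saturation: I_D = (k_n/2)(V_GS − V_t)² = (0.96/2)×(3.56 − 0.87)² = 0.48×2.69² = 3.49 mA.
V_DS = V_DD − I_D·R_D = 13 − 3.49×1.2 = 8.82 V.
Saturation requires V_DS ≥ V_GS − V_t = 2.69 V; 8.82 ≥ 2.69 ✓.

I_D ≈ 3.5 mA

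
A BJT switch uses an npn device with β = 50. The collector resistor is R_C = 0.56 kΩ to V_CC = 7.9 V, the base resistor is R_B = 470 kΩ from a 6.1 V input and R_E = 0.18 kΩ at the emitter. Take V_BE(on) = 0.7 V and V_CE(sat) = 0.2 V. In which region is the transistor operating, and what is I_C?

active; I_C ≈ 0.56 mA

Assume active. Base-emitter loop: I_B = (V_BB − V_BE)/(R_B + (β+1)R_E) = (6.1 − 0.7)/(470 + 51×0.18) = 0.0113 mA.
I_C = β·I_B = 50×0.0113 = 0.563 mA.
V_CE = V_CC − I_C·R_C − I_E·R_E = 7.9 − 0.563×0.56 − 0.575×0.18 = 7.48 V > V_CE(sat), so the active-region assumption holds.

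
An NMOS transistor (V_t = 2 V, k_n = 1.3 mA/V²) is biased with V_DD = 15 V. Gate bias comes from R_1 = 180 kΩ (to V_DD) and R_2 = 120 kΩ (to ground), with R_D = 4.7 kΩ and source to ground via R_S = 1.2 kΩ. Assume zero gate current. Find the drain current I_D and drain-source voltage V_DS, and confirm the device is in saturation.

V_G = V_DD·R_2/(R_1+R_2) = 15×120/300 = 6 V.
Assume saturation: I_D = (k_n/2)(V_GS − V_t)² with V_GS = V_G − I_D·R_S = 6 − 1.2·I_D.
Substituting gives 0.936·I_D² − 7.24·I_D + 10.4 = 0, with roots I_D = 1.91 or 5.83 mA.
The root I_D = 5.83 mA gives V_GS = -0.995 V ≤ V_t, so take I_D = 1.91 mA.
Then V_GS = 3.71 V and V_DS = V_DD − I_D(R_D+R_S) = 15 − 1.91×5.9 = 3.75 V.
Saturation requires V_DS ≥ V_GS − V_t = 1.71 V; 3.75 ≥ 1.71 ✓.

I_D ≈ 1.9 mA, V_DS ≈ 3.8 V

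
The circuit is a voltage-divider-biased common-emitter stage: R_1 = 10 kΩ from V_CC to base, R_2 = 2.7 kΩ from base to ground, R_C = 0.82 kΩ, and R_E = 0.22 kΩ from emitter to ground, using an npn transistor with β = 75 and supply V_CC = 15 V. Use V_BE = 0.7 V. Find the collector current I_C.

I_C ≈ 9.9 mA

Thevenize the base divider: V_Th = V_CC·R_2/(R_1+R_2) = 15×2.7/12.7 = 3.19 V, R_Th = R_1‖R_2 = 2.13 kΩ.
Base-emitter loop: V_Th = I_B·R_Th + V_BE + (β+1)I_B·R_E, so I_B = (3.19 − 0.7) / (2.13 + 76×0.22) = 0.132 mA.
I_C = β·I_B = 75×0.132 = 9.91 mA, and I_E = (β+1)I_B = 10 mA.
V_CE = V_CC − I_C·R_C − I_E·R_E = 15 − 9.91×0.82 − 10×0.22 = 4.67 V.
V_CE = 4.67 V > 0.2 V confirms active-region operation.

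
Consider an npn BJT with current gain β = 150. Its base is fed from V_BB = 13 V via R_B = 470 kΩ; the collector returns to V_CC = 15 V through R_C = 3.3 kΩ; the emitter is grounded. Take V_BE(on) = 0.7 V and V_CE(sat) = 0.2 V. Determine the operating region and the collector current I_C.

active; I_C ≈ 3.9 mA

Assume active. Base-emitter loop: I_B = (V_BB − V_BE)/R_B = (13 − 0.7)/470 = 0.0262 mA.
I_C = β·I_B = 150×0.0262 = 3.93 mA.
V_CE = V_CC − I_C·R_C = 15 − 3.93×3.3 = 2.05 V > V_CE(sat), so the active-region assumption holds.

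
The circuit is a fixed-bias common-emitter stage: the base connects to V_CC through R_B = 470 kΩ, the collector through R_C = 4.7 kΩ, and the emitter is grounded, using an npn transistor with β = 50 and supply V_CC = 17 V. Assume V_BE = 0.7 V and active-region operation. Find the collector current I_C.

Base loop: V_CC = I_B·R_B + V_BE, so I_B = (17 − 0.7)/470 kΩ = 0.0347 mA.
In the active region I_C = β·I_B = 50 × 0.0347 = 1.73 mA.
Collector loop: V_CE = V_CC − I_C·R_C = 17 − 1.73×4.7 = 8.85 V.
Since V_CE = 8.85 V > V_CE(sat) ≈ 0.2 V, the transistor is in the active region as assumed.

I_C ≈ 1.7 mA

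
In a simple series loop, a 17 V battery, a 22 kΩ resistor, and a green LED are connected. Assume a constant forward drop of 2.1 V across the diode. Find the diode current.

I ≈ 0.68 mA

KVL around the loop: 17 = V_D + I·R = 2.1 + I × 22 kΩ.
So I = (17 − 2.1) / 22 kΩ = 14.9 / 22 = 0.677 mA.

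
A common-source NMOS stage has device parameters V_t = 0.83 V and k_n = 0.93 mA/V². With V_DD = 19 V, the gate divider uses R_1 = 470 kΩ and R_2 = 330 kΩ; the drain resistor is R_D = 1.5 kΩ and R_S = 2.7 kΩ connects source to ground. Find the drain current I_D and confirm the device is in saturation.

I_D ≈ 1.9 mA

V_G = V_DD·R_2/(R_1+R_2) = 19×330/800 = 7.84 V.
Assume saturation: I_D = (k_n/2)(V_GS − V_t)² with V_GS = V_G − I_D·R_S = 7.84 − 2.7·I_D.
Substituting gives 3.39·I_D² − 18.6·I_D + 22.8 = 0, with roots I_D = 1.86 or 3.63 mA.
The root I_D = 3.63 mA gives V_GS = -1.96 V ≤ V_t, so take I_D = 1.86 mA.
Then V_GS = 2.83 V and V_DS = V_DD − I_D(R_D+R_S) = 19 − 1.86×4.2 = 11.2 V.
Saturation requires V_DS ≥ V_GS − V_t = 2 V; 11.2 ≥ 2 ✓.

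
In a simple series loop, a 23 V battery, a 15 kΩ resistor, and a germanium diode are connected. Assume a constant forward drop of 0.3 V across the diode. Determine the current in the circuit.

I ≈ 1.5 mA

KVL around the loop: 23 = V_D + I·R = 0.3 + I × 15 kΩ.
So I = (23 − 0.3) / 15 kΩ = 22.7 / 15 = 1.51 mA.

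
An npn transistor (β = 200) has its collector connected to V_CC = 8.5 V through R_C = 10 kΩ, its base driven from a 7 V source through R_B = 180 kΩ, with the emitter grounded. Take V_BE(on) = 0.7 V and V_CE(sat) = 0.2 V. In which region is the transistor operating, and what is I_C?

saturation; I_C ≈ 0.83 mA

Assume active: I_B = (7 − 0.7)/180 = 0.035 mA, giving I_C = β·I_B = 7 mA.
But then V_CE = 8.5 − 7×10 = -61.5 V < V_CE(sat) = 0.2 V — impossible in the active region.
So the transistor is saturated. With V_CE = 0.2 V, I_C = (V_CC − 0.2)/R_C = 8.3/10 = 0.83 mA.
Check: β·I_B = 7 mA > I_C = 0.83 mA, confirming saturation.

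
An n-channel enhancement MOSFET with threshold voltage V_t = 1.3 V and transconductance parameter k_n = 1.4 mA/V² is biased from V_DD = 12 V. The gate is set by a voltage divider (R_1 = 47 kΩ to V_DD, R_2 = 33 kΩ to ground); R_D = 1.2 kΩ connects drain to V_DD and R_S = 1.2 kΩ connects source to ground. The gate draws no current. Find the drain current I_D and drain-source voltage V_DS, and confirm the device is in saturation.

V_G = V_DD·R_2/(R_1+R_2) = 12×33/80 = 4.95 V.
Assume saturation: I_D = (k_n/2)(V_GS − V_t)² with V_GS = V_G − I_D·R_S = 4.95 − 1.2·I_D.
Substituting gives 1.01·I_D² − 7.13·I_D + 9.33 = 0, with roots I_D = 1.73 or 5.34 mA.
The root I_D = 5.34 mA gives V_GS = -1.46 V ≤ V_t, so take I_D = 1.73 mA.
Then V_GS = 2.87 V and V_DS = V_DD − I_D(R_D+R_S) = 12 − 1.73×2.4 = 7.85 V.
Saturation requires V_DS ≥ V_GS − V_t = 1.57 V; 7.85 ≥ 1.57 ✓.

I_D ≈ 1.7 mA, V_DS ≈ 7.8 V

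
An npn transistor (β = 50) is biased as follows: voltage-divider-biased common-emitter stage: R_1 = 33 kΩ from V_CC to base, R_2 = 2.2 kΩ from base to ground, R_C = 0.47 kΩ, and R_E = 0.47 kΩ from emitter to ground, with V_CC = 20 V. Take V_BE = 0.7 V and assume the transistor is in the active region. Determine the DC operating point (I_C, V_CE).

Thevenize the base divider: V_Th = V_CC·R_2/(R_1+R_2) = 20×2.2/35.2 = 1.25 V, R_Th = R_1‖R_2 = 2.06 kΩ.
Base-emitter loop: V_Th = I_B·R_Th + V_BE + (β+1)I_B·R_E, so I_B = (1.25 − 0.7) / (2.06 + 51×0.47) = 0.0211 mA.
I_C = β·I_B = 50×0.0211 = 1.06 mA, and I_E = (β+1)I_B = 1.08 mA.
V_CE = V_CC − I_C·R_C − I_E·R_E = 20 − 1.06×0.47 − 1.08×0.47 = 19 V.
V_CE = 19 V > 0.2 V confirms active-region operation.

I_C ≈ 1.1 mA, V_CE ≈ 19 V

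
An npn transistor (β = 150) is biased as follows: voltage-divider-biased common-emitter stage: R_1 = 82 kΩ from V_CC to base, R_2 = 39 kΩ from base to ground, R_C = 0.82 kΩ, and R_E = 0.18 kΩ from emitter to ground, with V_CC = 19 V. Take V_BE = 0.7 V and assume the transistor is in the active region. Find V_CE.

V_CE ≈ 3.8 V

Thevenize the base divider: V_Th = V_CC·R_2/(R_1+R_2) = 19×39/121 = 6.12 V, R_Th = R_1‖R_2 = 26.4 kΩ.
Base-emitter loop: V_Th = I_B·R_Th + V_BE + (β+1)I_B·R_E, so I_B = (6.12 − 0.7) / (26.4 + 151×0.18) = 0.101 mA.
I_C = β·I_B = 150×0.101 = 15.2 mA, and I_E = (β+1)I_B = 15.3 mA.
V_CE = V_CC − I_C·R_C − I_E·R_E = 19 − 15.2×0.82 − 15.3×0.18 = 3.81 V.
V_CE = 3.81 V > 0.2 V confirms active-region operation.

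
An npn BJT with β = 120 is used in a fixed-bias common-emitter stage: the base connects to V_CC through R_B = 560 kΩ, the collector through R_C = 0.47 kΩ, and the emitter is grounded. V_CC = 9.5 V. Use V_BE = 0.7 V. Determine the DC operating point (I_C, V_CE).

I_C ≈ 1.9 mA, V_CE ≈ 8.6 V

Base loop: V_CC = I_B·R_B + V_BE, so I_B = (9.5 − 0.7)/560 kΩ = 0.0157 mA.
In the active region I_C = β·I_B = 120 × 0.0157 = 1.89 mA.
Collector loop: V_CE = V_CC − I_C·R_C = 9.5 − 1.89×0.47 = 8.61 V.
Since V_CE = 8.61 V > V_CE(sat) ≈ 0.2 V, the transistor is in the active region as assumed.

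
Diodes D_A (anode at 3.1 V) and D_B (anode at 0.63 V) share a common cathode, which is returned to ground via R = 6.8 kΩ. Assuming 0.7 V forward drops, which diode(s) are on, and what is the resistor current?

Assume both conduct. Then node N would need to be at both 3.1−0.7 = 2.4 V and 0.63−0.7 = -0.07 V, which is impossible.
Assume only D_A conducts: V_N = 3.1 − 0.7 = 2.4 V, so I_R = 2.4/6.8 = 0.353 mA.
Check D_B: its anode-to-cathode voltage is 0.63 − 2.4 = -1.77 V < 0.7 V, so it is off. The assumption is consistent.

Only D_A conducts; I_R ≈ 0.35 mA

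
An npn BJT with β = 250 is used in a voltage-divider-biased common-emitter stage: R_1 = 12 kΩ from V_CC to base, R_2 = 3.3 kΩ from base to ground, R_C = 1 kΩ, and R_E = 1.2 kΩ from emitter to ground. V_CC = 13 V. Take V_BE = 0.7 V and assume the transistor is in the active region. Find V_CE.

Thevenize the base divider: V_Th = V_CC·R_2/(R_1+R_2) = 13×3.3/15.3 = 2.8 V, R_Th = R_1‖R_2 = 2.59 kΩ.
Base-emitter loop: V_Th = I_B·R_Th + V_BE + (β+1)I_B·R_E, so I_B = (2.8 − 0.7) / (2.59 + 251×1.2) = 0.00693 mA.
I_C = β·I_B = 250×0.00693 = 1.73 mA, and I_E = (β+1)I_B = 1.74 mA.
V_CE = V_CC − I_C·R_C − I_E·R_E = 13 − 1.73×1 − 1.74×1.2 = 9.18 V.
V_CE = 9.18 V > 0.2 V confirms active-region operation.

V_CE ≈ 9.2 V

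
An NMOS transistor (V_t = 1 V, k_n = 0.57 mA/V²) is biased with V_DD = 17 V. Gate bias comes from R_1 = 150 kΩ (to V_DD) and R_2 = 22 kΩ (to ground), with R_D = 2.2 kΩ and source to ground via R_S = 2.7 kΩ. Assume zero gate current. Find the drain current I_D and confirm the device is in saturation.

V_G = V_DD·R_2/(R_1+R_2) = 17×22/172 = 2.17 V.
Assume saturation: I_D = (k_n/2)(V_GS − V_t)² with V_GS = V_G − I_D·R_S = 2.17 − 2.7·I_D.
Substituting gives 2.08·I_D² − 2.81·I_D + 0.393 = 0, with roots I_D = 0.159 or 1.19 mA.
The root I_D = 1.19 mA gives V_GS = -1.05 V ≤ V_t, so take I_D = 0.159 mA.
Then V_GS = 1.75 V and V_DS = V_DD − I_D(R_D+R_S) = 17 − 0.159×4.9 = 16.2 V.
Saturation requires V_DS ≥ V_GS − V_t = 0.746 V; 16.2 ≥ 0.746 ✓.

I_D ≈ 0.16 mA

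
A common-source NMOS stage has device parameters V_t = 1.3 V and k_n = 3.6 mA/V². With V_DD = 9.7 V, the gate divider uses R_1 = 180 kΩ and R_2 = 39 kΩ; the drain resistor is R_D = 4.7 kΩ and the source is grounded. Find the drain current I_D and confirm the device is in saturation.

V_G = V_DD·R_2/(R_1+R_2) = 9.7×39/219 = 1.73 V. With the source grounded, V_GS = V_G = 1.73 V.
Assume saturation: I_D = (k_n/2)(V_GS − V_t)² = (3.6/2)×(1.73 − 1.3)² = 1.8×0.427² = 0.329 mA.
V_DS = V_DD − I_D·R_D = 9.7 − 0.329×4.7 = 8.15 V.
Saturation requires V_DS ≥ V_GS − V_t = 0.427 V; 8.15 ≥ 0.427 ✓.

I_D ≈ 0.33 mA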